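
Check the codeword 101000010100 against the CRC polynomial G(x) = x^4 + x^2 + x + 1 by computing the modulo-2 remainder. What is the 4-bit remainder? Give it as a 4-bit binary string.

0000

Modulo-2 division of 101000010100 by 10111:
  pos 0: 10100 XOR 10111 = 00011
  pos 3: 11001 XOR 10111 = 01110
  pos 4: 11100 XOR 10111 = 01011
  pos 5: 10111 XOR 10111 = 00000
Remainder = 0000 (zero — the frame passes the CRC check).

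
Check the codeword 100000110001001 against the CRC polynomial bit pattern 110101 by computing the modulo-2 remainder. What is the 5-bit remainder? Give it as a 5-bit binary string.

01110

Modulo-2 division of 100000110001001 by 110101:
  pos 0: 100000 XOR 110101 = 010101
  pos 1: 101011 XOR 110101 = 011110
  pos 2: 111101 XOR 110101 = 001000
  pos 4: 100000 XOR 110101 = 010101
  pos 5: 101010 XOR 110101 = 011111
  pos 6: 111111 XOR 110101 = 001010
  pos 8: 101000 XOR 110101 = 011101
  pos 9: 111011 XOR 110101 = 001110
Remainder = 01110 (nonzero — an error is detected).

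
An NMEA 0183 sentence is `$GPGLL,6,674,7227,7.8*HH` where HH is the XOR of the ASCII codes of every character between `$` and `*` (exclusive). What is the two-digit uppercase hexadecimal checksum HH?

XOR the ASCII codes of the payload characters:
  'G' = 0x47 → acc = 0x47
  'P' = 0x50 → acc = 0x17
  'G' = 0x47 → acc = 0x50
  'L' = 0x4C → acc = 0x1C
  'L' = 0x4C → acc = 0x50
  ',' = 0x2C → acc = 0x7C
  '6' = 0x36 → acc = 0x4A
  ',' = 0x2C → acc = 0x66
  '6' = 0x36 → acc = 0x50
  '7' = 0x37 → acc = 0x67
  '4' = 0x34 → acc = 0x53
  ',' = 0x2C → acc = 0x7F
  '7' = 0x37 → acc = 0x48
  '2' = 0x32 → acc = 0x7A
  '2' = 0x32 → acc = 0x48
  '7' = 0x37 → acc = 0x7F
  ',' = 0x2C → acc = 0x53
  '7' = 0x37 → acc = 0x64
  '.' = 0x2E → acc = 0x4A
  '8' = 0x38 → acc = 0x72
Checksum = 0x72.

72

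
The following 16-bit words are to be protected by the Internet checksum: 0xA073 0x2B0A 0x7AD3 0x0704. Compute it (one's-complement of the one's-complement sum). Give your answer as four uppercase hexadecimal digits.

One's-complement addition (fold any carry out of bit 15 back into bit 0):
  0xA073 + 0x2B0A = 0x0CB7D
  0xCB7D + 0x7AD3 = 0x14650 → wrap carry → 0x4651
  0x4651 + 0x0704 = 0x04D55
One's-complement sum = 0x4D55.
Checksum = ~0x4D55 & 0xFFFF = 0xB2AA.

B2AA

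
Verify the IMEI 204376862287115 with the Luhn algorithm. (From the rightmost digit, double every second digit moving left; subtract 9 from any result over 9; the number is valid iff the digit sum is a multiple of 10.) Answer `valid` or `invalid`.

valid

From the right, keep odd positions and double even positions (subtract 9 from any doubled value over 9):
  doubled (positions 2,4,...): 2 5 4 3 3 6 0 → sum 23
  kept (positions 1,3,...): 5 1 8 2 8 7 4 2 → sum 37
Total = 60.
60 mod 10 = 0, so the number is valid.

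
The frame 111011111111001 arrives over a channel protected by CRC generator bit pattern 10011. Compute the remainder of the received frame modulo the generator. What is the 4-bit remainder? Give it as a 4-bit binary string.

1000

Modulo-2 division of 111011111111001 by 10011:
  pos 0: 11101 XOR 10011 = 01110
  pos 1: 11101 XOR 10011 = 01110
  pos 2: 11101 XOR 10011 = 01110
  pos 3: 11101 XOR 10011 = 01110
  pos 4: 11101 XOR 10011 = 01110
  pos 5: 11101 XOR 10011 = 01110
  pos 6: 11101 XOR 10011 = 01110
  pos 7: 11101 XOR 10011 = 01110
  pos 8: 11100 XOR 10011 = 01111
  pos 9: 11110 XOR 10011 = 01101
  pos 10: 11011 XOR 10011 = 01000
Remainder = 1000 (nonzero — an error is detected).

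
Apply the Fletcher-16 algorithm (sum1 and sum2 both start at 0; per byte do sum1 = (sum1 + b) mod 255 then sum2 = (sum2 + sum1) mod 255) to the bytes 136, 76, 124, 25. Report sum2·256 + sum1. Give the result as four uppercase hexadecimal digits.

196A

Running sums (mod 255):
  after byte 0 (136): sum1=136, sum2=136
  after byte 1 (76): sum1=212, sum2=93
  after byte 2 (124): sum1=81, sum2=174
  after byte 3 (25): sum1=106, sum2=25
Checksum = sum2·256 + sum1 = 25·256 + 106 = 6506 = 0x196A.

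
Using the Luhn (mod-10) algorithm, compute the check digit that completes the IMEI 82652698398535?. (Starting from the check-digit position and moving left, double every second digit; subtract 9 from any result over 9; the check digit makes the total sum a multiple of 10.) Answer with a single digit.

Partial digits right→left: 5 3 5 8 9 3 8 9 6 2 5 6 2 8
Double every second digit counting from the check-digit position (so the 1st, 3rd, 5th, ... of the partial from the right).
  doubled (with −9 where >9): 1 1 9 7 3 1 4 → sum 26
  kept as-is: 3 8 3 9 2 6 8 → sum 39
Total = 26 + 39 = 65.
Check digit = (10 − (65 mod 10)) mod 10 = 5.

5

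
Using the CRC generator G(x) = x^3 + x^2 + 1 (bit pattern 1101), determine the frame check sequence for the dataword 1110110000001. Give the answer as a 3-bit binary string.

010

Append 3 zeros: 1110110000001000. Divide by 1101 (XOR where the leading bit is 1):
  pos 0: 1110 XOR 1101 = 0011
  pos 2: 1111 XOR 1101 = 0010
  pos 4: 1000 XOR 1101 = 0101
  pos 5: 1010 XOR 1101 = 0111
  pos 6: 1110 XOR 1101 = 0011
  pos 8: 1100 XOR 1101 = 0001
  pos 11: 1100 XOR 1101 = 0001
Remainder (last 3 bits) = 010. This is the CRC / FCS.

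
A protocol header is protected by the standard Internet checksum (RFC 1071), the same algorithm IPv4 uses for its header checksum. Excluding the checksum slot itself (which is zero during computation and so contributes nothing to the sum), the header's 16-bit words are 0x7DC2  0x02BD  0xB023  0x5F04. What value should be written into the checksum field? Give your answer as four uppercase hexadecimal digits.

7058

One's-complement addition (fold any carry out of bit 15 back into bit 0):
  0x7DC2 + 0x02BD = 0x0807F
  0x807F + 0xB023 = 0x130A2 → wrap carry → 0x30A3
  0x30A3 + 0x5F04 = 0x08FA7
One's-complement sum = 0x8FA7.
Checksum = ~0x8FA7 & 0xFFFF = 0x7058.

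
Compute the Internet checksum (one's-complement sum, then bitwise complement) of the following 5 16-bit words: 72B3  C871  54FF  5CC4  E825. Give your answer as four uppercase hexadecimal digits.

2AF1

One's-complement addition (fold any carry out of bit 15 back into bit 0):
  0x72B3 + 0xC871 = 0x13B24 → wrap carry → 0x3B25
  0x3B25 + 0x54FF = 0x09024
  0x9024 + 0x5CC4 = 0x0ECE8
  0xECE8 + 0xE825 = 0x1D50D → wrap carry → 0xD50E
One's-complement sum = 0xD50E.
Checksum = ~0xD50E & 0xFFFF = 0x2AF1.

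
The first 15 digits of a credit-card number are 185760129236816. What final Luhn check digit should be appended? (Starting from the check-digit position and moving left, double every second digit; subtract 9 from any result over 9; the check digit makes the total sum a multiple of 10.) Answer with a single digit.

Partial digits right→left: 6 1 8 6 3 2 9 2 1 0 6 7 5 8 1
Double every second digit counting from the check-digit position (so the 1st, 3rd, 5th, ... of the partial from the right).
  doubled (with −9 where >9): 3 7 6 9 2 3 1 2 → sum 33
  kept as-is: 1 6 2 2 0 7 8 → sum 26
Total = 33 + 26 = 59.
Check digit = (10 − (59 mod 10)) mod 10 = 1.

1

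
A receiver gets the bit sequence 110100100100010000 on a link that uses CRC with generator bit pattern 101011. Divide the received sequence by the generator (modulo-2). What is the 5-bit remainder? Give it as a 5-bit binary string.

00000

Modulo-2 division of 110100100100010000 by 101011:
  pos 0: 110100 XOR 101011 = 011111
  pos 1: 111111 XOR 101011 = 010100
  pos 2: 101000 XOR 101011 = 000011
  pos 6: 110100 XOR 101011 = 011111
  pos 7: 111110 XOR 101011 = 010101
  pos 8: 101011 XOR 101011 = 000000
Remainder = 00000 (zero — the frame passes the CRC check).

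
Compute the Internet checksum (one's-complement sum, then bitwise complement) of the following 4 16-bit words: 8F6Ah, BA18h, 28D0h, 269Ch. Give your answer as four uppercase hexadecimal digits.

One's-complement addition (fold any carry out of bit 15 back into bit 0):
  0x8F6A + 0xBA18 = 0x14982 → wrap carry → 0x4983
  0x4983 + 0x28D0 = 0x07253
  0x7253 + 0x269C = 0x098EF
One's-complement sum = 0x98EF.
Checksum = ~0x98EF & 0xFFFF = 0x6710.

6710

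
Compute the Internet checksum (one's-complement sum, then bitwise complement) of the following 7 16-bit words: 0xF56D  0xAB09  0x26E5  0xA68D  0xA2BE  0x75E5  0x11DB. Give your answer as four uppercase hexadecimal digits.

One's-complement addition (fold any carry out of bit 15 back into bit 0):
  0xF56D + 0xAB09 = 0x1A076 → wrap carry → 0xA077
  0xA077 + 0x26E5 = 0x0C75C
  0xC75C + 0xA68D = 0x16DE9 → wrap carry → 0x6DEA
  0x6DEA + 0xA2BE = 0x110A8 → wrap carry → 0x10A9
  0x10A9 + 0x75E5 = 0x0868E
  0x868E + 0x11DB = 0x09869
One's-complement sum = 0x9869.
Checksum = ~0x9869 & 0xFFFF = 0x6796.

6796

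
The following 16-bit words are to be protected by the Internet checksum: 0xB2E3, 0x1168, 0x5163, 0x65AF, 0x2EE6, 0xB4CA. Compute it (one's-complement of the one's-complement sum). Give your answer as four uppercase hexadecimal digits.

A0F0

One's-complement addition (fold any carry out of bit 15 back into bit 0):
  0xB2E3 + 0x1168 = 0x0C44B
  0xC44B + 0x5163 = 0x115AE → wrap carry → 0x15AF
  0x15AF + 0x65AF = 0x07B5E
  0x7B5E + 0x2EE6 = 0x0AA44
  0xAA44 + 0xB4CA = 0x15F0E → wrap carry → 0x5F0F
One's-complement sum = 0x5F0F.
Checksum = ~0x5F0F & 0xFFFF = 0xA0F0.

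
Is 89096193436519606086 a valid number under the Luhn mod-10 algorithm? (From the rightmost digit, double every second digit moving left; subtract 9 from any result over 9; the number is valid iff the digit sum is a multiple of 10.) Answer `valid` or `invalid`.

valid

From the right, keep odd positions and double even positions (subtract 9 from any doubled value over 9):
  doubled (positions 2,4,...): 7 3 3 2 3 8 9 3 0 7 → sum 45
  kept (positions 1,3,...): 6 0 0 9 5 3 3 1 9 9 → sum 45
Total = 90.
90 mod 10 = 0, so the number is valid.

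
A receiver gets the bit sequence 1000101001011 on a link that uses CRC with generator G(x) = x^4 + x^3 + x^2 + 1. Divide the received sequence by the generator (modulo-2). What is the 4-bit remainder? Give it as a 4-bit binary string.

Modulo-2 division of 1000101001011 by 11101:
  pos 0: 10001 XOR 11101 = 01100
  pos 1: 11000 XOR 11101 = 00101
  pos 3: 10110 XOR 11101 = 01011
  pos 4: 10110 XOR 11101 = 01011
  pos 5: 10111 XOR 11101 = 01010
  pos 6: 10100 XOR 11101 = 01001
  pos 7: 10011 XOR 11101 = 01110
  pos 8: 11101 XOR 11101 = 00000
Remainder = 0000 (zero — the frame passes the CRC check).

0000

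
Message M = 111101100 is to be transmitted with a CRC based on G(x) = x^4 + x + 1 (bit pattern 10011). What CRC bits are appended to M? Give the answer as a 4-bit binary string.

Append 4 zeros: 1111011000000. Divide by 10011 (XOR where the leading bit is 1):
  pos 0: 11110 XOR 10011 = 01101
  pos 1: 11011 XOR 10011 = 01000
  pos 2: 10001 XOR 10011 = 00010
  pos 5: 10000 XOR 10011 = 00011
  pos 8: 11000 XOR 10011 = 01011
Remainder (last 4 bits) = 1011. This is the CRC / FCS.

1011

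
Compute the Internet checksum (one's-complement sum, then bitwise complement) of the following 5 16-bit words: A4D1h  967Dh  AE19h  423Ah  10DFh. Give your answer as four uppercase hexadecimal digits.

C37D

One's-complement addition (fold any carry out of bit 15 back into bit 0):
  0xA4D1 + 0x967D = 0x13B4E → wrap carry → 0x3B4F
  0x3B4F + 0xAE19 = 0x0E968
  0xE968 + 0x423A = 0x12BA2 → wrap carry → 0x2BA3
  0x2BA3 + 0x10DF = 0x03C82
One's-complement sum = 0x3C82.
Checksum = ~0x3C82 & 0xFFFF = 0xC37D.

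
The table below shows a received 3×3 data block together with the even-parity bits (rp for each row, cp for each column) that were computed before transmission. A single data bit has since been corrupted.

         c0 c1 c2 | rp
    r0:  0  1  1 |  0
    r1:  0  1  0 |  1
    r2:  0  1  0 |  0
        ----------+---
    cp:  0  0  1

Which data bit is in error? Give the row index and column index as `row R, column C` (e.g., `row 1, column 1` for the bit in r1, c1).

Recompute each row's even parity and compare to rp:
  r0: data parity 0, sent rp 0 → ok
  r1: data parity 1, sent rp 1 → ok
  r2: data parity 1, sent rp 0 → mismatch
Recompute each column's even parity and compare to cp:
  c0: data parity 0, sent cp 0 → ok
  c1: data parity 1, sent cp 0 → mismatch
  c2: data parity 1, sent cp 1 → ok
Exactly one row (r2) and one column (c1) fail → the flipped bit is at their intersection.

row 2, column 1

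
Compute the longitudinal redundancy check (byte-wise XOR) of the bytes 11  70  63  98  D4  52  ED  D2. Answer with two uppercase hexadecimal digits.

XOR the bytes together:
  start with 0x11
  0x11 ⊕ 0x70 = 0x61
  0x61 ⊕ 0x63 = 0x02
  0x02 ⊕ 0x98 = 0x9A
  0x9A ⊕ 0xD4 = 0x4E
  0x4E ⊕ 0x52 = 0x1C
  0x1C ⊕ 0xED = 0xF1
  0xF1 ⊕ 0xD2 = 0x23

23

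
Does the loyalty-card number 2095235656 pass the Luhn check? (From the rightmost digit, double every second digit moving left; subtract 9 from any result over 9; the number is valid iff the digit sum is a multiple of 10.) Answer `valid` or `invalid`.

invalid

From the right, keep odd positions and double even positions (subtract 9 from any doubled value over 9):
  doubled (positions 2,4,...): 1 1 4 9 4 → sum 19
  kept (positions 1,3,...): 6 6 3 5 0 → sum 20
Total = 39.
39 mod 10 = 9, so the number is invalid.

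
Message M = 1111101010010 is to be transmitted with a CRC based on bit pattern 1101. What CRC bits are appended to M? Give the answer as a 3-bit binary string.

Append 3 zeros: 1111101010010000. Divide by 1101 (XOR where the leading bit is 1):
  pos 0: 1111 XOR 1101 = 0010
  pos 2: 1010 XOR 1101 = 0111
  pos 3: 1111 XOR 1101 = 0010
  pos 5: 1001 XOR 1101 = 0100
  pos 6: 1000 XOR 1101 = 0101
  pos 7: 1010 XOR 1101 = 0111
  pos 8: 1111 XOR 1101 = 0010
  pos 10: 1000 XOR 1101 = 0101
  pos 11: 1010 XOR 1101 = 0111
  pos 12: 1110 XOR 1101 = 0011
Remainder (last 3 bits) = 011. This is the CRC / FCS.

011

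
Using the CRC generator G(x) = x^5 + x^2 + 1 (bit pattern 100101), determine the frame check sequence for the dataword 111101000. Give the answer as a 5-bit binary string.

Append 5 zeros: 11110100000000. Divide by 100101 (XOR where the leading bit is 1):
  pos 0: 111101 XOR 100101 = 011000
  pos 1: 110000 XOR 100101 = 010101
  pos 2: 101010 XOR 100101 = 001111
  pos 4: 111100 XOR 100101 = 011001
  pos 5: 110010 XOR 100101 = 010111
  pos 6: 101110 XOR 100101 = 001011
  pos 8: 101100 XOR 100101 = 001001
Remainder (last 5 bits) = 01001. This is the CRC / FCS.

01001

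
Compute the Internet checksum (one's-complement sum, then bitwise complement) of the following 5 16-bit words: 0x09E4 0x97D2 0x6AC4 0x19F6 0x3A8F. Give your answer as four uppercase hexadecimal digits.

One's-complement addition (fold any carry out of bit 15 back into bit 0):
  0x09E4 + 0x97D2 = 0x0A1B6
  0xA1B6 + 0x6AC4 = 0x10C7A → wrap carry → 0x0C7B
  0x0C7B + 0x19F6 = 0x02671
  0x2671 + 0x3A8F = 0x06100
One's-complement sum = 0x6100.
Checksum = ~0x6100 & 0xFFFF = 0x9EFF.

9EFF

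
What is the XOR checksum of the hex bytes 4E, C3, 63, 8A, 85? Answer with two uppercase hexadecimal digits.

XOR the bytes together:
  start with 0x4E
  0x4E ⊕ 0xC3 = 0x8D
  0x8D ⊕ 0x63 = 0xEE
  0xEE ⊕ 0x8A = 0x64
  0x64 ⊕ 0x85 = 0xE1

E1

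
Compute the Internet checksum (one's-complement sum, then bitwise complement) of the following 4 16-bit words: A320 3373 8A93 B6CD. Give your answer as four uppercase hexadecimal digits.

One's-complement addition (fold any carry out of bit 15 back into bit 0):
  0xA320 + 0x3373 = 0x0D693
  0xD693 + 0x8A93 = 0x16126 → wrap carry → 0x6127
  0x6127 + 0xB6CD = 0x117F4 → wrap carry → 0x17F5
One's-complement sum = 0x17F5.
Checksum = ~0x17F5 & 0xFFFF = 0xE80A.

E80A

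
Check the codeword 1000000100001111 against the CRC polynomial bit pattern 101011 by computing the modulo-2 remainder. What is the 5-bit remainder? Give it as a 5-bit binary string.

00000

Modulo-2 division of 1000000100001111 by 101011:
  pos 0: 100000 XOR 101011 = 001011
  pos 2: 101101 XOR 101011 = 000110
  pos 5: 110000 XOR 101011 = 011011
  pos 6: 110110 XOR 101011 = 011101
  pos 7: 111011 XOR 101011 = 010000
  pos 8: 100001 XOR 101011 = 001010
  pos 10: 101011 XOR 101011 = 000000
Remainder = 00000 (zero — the frame passes the CRC check).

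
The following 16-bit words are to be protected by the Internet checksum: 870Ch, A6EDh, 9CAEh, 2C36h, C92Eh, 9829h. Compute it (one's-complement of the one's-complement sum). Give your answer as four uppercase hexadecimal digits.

One's-complement addition (fold any carry out of bit 15 back into bit 0):
  0x870C + 0xA6ED = 0x12DF9 → wrap carry → 0x2DFA
  0x2DFA + 0x9CAE = 0x0CAA8
  0xCAA8 + 0x2C36 = 0x0F6DE
  0xF6DE + 0xC92E = 0x1C00C → wrap carry → 0xC00D
  0xC00D + 0x9829 = 0x15836 → wrap carry → 0x5837
One's-complement sum = 0x5837.
Checksum = ~0x5837 & 0xFFFF = 0xA7C8.

A7C8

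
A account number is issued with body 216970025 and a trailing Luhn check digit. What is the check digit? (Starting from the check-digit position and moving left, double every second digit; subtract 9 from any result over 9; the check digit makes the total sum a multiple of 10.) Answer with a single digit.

5

Partial digits right→left: 5 2 0 0 7 9 6 1 2
Double every second digit counting from the check-digit position (so the 1st, 3rd, 5th, ... of the partial from the right).
  doubled (with −9 where >9): 1 0 5 3 4 → sum 13
  kept as-is: 2 0 9 1 → sum 12
Total = 13 + 12 = 25.
Check digit = (10 − (25 mod 10)) mod 10 = 5.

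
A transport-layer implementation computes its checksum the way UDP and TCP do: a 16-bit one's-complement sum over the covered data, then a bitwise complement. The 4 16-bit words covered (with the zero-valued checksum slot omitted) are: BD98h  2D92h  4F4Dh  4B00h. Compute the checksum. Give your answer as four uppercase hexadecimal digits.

One's-complement addition (fold any carry out of bit 15 back into bit 0):
  0xBD98 + 0x2D92 = 0x0EB2A
  0xEB2A + 0x4F4D = 0x13A77 → wrap carry → 0x3A78
  0x3A78 + 0x4B00 = 0x08578
One's-complement sum = 0x8578.
Checksum = ~0x8578 & 0xFFFF = 0x7A87.

7A87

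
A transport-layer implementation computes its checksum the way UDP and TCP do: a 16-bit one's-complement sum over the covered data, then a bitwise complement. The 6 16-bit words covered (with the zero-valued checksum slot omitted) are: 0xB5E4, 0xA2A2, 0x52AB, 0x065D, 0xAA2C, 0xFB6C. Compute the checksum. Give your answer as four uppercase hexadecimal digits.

One's-complement addition (fold any carry out of bit 15 back into bit 0):
  0xB5E4 + 0xA2A2 = 0x15886 → wrap carry → 0x5887
  0x5887 + 0x52AB = 0x0AB32
  0xAB32 + 0x065D = 0x0B18F
  0xB18F + 0xAA2C = 0x15BBB → wrap carry → 0x5BBC
  0x5BBC + 0xFB6C = 0x15728 → wrap carry → 0x5729
One's-complement sum = 0x5729.
Checksum = ~0x5729 & 0xFFFF = 0xA8D6.

A8D6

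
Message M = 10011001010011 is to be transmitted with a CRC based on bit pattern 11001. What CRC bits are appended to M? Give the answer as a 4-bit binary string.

Append 4 zeros: 100110010100110000. Divide by 11001 (XOR where the leading bit is 1):
  pos 0: 10011 XOR 11001 = 01010
  pos 1: 10100 XOR 11001 = 01101
  pos 2: 11010 XOR 11001 = 00011
  pos 5: 11101 XOR 11001 = 00100
  pos 7: 10000 XOR 11001 = 01001
  pos 8: 10011 XOR 11001 = 01010
  pos 9: 10101 XOR 11001 = 01100
  pos 10: 11000 XOR 11001 = 00001
Remainder (last 4 bits) = 1000. This is the CRC / FCS.

1000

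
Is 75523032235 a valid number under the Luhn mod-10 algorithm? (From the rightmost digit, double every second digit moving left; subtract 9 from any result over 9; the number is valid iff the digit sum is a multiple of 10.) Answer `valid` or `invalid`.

From the right, keep odd positions and double even positions (subtract 9 from any doubled value over 9):
  doubled (positions 2,4,...): 6 4 0 4 1 → sum 15
  kept (positions 1,3,...): 5 2 3 3 5 7 → sum 25
Total = 40.
40 mod 10 = 0, so the number is valid.

valid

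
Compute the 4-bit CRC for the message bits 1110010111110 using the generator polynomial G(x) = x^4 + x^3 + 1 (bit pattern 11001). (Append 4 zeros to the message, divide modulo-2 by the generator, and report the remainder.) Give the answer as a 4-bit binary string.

1010

Append 4 zeros: 11100101111100000. Divide by 11001 (XOR where the leading bit is 1):
  pos 0: 11100 XOR 11001 = 00101
  pos 2: 10110 XOR 11001 = 01111
  pos 3: 11111 XOR 11001 = 00110
  pos 5: 11011 XOR 11001 = 00010
  pos 8: 10110 XOR 11001 = 01111
  pos 9: 11110 XOR 11001 = 00111
  pos 11: 11100 XOR 11001 = 00101
Remainder (last 4 bits) = 1010. This is the CRC / FCS.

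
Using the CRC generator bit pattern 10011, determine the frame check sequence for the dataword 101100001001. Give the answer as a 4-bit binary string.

1011

Append 4 zeros: 1011000010010000. Divide by 10011 (XOR where the leading bit is 1):
  pos 0: 10110 XOR 10011 = 00101
  pos 2: 10100 XOR 10011 = 00111
  pos 4: 11101 XOR 10011 = 01110
  pos 5: 11100 XOR 10011 = 01111
  pos 6: 11110 XOR 10011 = 01101
  pos 7: 11011 XOR 10011 = 01000
  pos 8: 10000 XOR 10011 = 00011
  pos 11: 11000 XOR 10011 = 01011
Remainder (last 4 bits) = 1011. This is the CRC / FCS.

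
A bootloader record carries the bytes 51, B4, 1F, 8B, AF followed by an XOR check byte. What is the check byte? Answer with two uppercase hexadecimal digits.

DE

XOR the bytes together:
  start with 0x51
  0x51 ⊕ 0xB4 = 0xE5
  0xE5 ⊕ 0x1F = 0xFA
  0xFA ⊕ 0x8B = 0x71
  0x71 ⊕ 0xAF = 0xDE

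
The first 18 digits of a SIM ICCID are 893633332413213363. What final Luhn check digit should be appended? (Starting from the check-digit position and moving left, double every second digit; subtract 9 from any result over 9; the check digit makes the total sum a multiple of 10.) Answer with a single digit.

7

Partial digits right→left: 3 6 3 3 1 2 3 1 4 2 3 3 3 3 6 3 9 8
Double every second digit counting from the check-digit position (so the 1st, 3rd, 5th, ... of the partial from the right).
  doubled (with −9 where >9): 6 6 2 6 8 6 6 3 9 → sum 52
  kept as-is: 6 3 2 1 2 3 3 3 8 → sum 31
Total = 52 + 31 = 83.
Check digit = (10 − (83 mod 10)) mod 10 = 7.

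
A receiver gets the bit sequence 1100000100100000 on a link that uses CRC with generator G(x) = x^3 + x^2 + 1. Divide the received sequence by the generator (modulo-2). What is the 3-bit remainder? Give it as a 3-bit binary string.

Modulo-2 division of 1100000100100000 by 1101:
  pos 0: 1100 XOR 1101 = 0001
  pos 3: 1000 XOR 1101 = 0101
  pos 4: 1011 XOR 1101 = 0110
  pos 5: 1100 XOR 1101 = 0001
  pos 8: 1010 XOR 1101 = 0111
  pos 9: 1110 XOR 1101 = 0011
  pos 11: 1100 XOR 1101 = 0001
Remainder = 010 (nonzero — an error is detected).

010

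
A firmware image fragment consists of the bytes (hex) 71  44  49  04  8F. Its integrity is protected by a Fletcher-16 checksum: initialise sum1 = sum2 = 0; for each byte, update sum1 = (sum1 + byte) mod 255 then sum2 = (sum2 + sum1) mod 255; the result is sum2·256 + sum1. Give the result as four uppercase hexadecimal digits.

Running sums (mod 255):
  after byte 0 (71): sum1=113, sum2=113
  after byte 1 (44): sum1=181, sum2=39
  after byte 2 (49): sum1=254, sum2=38
  after byte 3 (04): sum1=3, sum2=41
  after byte 4 (8F): sum1=146, sum2=187
Checksum = sum2·256 + sum1 = 187·256 + 146 = 48018 = 0xBB92.

BB92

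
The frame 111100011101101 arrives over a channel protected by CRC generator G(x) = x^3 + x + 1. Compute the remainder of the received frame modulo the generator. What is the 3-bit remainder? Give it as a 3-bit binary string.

Modulo-2 division of 111100011101101 by 1011:
  pos 0: 1111 XOR 1011 = 0100
  pos 1: 1000 XOR 1011 = 0011
  pos 3: 1100 XOR 1011 = 0111
  pos 4: 1111 XOR 1011 = 0100
  pos 5: 1001 XOR 1011 = 0010
  pos 7: 1010 XOR 1011 = 0001
  pos 10: 1110 XOR 1011 = 0101
  pos 11: 1011 XOR 1011 = 0000
Remainder = 000 (zero — the frame passes the CRC check).

000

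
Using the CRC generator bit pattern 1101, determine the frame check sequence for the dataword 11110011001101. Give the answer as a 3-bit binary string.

Append 3 zeros: 11110011001101000. Divide by 1101 (XOR where the leading bit is 1):
  pos 0: 1111 XOR 1101 = 0010
  pos 2: 1000 XOR 1101 = 0101
  pos 3: 1011 XOR 1101 = 0110
  pos 4: 1101 XOR 1101 = 0000
  pos 10: 1101 XOR 1101 = 0000
Remainder (last 3 bits) = 000. This is the CRC / FCS.

000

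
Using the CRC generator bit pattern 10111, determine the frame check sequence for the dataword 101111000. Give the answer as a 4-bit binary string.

Append 4 zeros: 1011110000000. Divide by 10111 (XOR where the leading bit is 1):
  pos 0: 10111 XOR 10111 = 00000
  pos 5: 10000 XOR 10111 = 00111
  pos 7: 11100 XOR 10111 = 01011
  pos 8: 10110 XOR 10111 = 00001
Remainder (last 4 bits) = 0001. This is the CRC / FCS.

0001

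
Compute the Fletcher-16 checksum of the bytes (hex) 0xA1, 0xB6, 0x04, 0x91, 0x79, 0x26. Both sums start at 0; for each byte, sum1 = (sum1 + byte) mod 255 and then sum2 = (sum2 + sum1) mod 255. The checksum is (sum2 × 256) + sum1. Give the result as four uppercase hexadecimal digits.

398D

Running sums (mod 255):
  after byte 0 (0xA1): sum1=161, sum2=161
  after byte 1 (0xB6): sum1=88, sum2=249
  after byte 2 (0x04): sum1=92, sum2=86
  after byte 3 (0x91): sum1=237, sum2=68
  after byte 4 (0x79): sum1=103, sum2=171
  after byte 5 (0x26): sum1=141, sum2=57
Checksum = sum2·256 + sum1 = 57·256 + 141 = 14733 = 0x398D.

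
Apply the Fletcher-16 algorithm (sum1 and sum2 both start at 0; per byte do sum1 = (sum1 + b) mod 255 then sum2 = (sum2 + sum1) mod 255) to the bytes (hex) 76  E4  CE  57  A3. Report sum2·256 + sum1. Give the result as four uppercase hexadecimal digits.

Running sums (mod 255):
  after byte 0 (76): sum1=118, sum2=118
  after byte 1 (E4): sum1=91, sum2=209
  after byte 2 (CE): sum1=42, sum2=251
  after byte 3 (57): sum1=129, sum2=125
  after byte 4 (A3): sum1=37, sum2=162
Checksum = sum2·256 + sum1 = 162·256 + 37 = 41509 = 0xA225.

A225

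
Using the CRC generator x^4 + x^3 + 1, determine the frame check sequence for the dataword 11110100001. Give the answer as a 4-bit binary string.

Append 4 zeros: 111101000010000. Divide by 11001 (XOR where the leading bit is 1):
  pos 0: 11110 XOR 11001 = 00111
  pos 2: 11110 XOR 11001 = 00111
  pos 4: 11100 XOR 11001 = 00101
  pos 6: 10101 XOR 11001 = 01100
  pos 7: 11000 XOR 11001 = 00001
Remainder (last 4 bits) = 1000. This is the CRC / FCS.

1000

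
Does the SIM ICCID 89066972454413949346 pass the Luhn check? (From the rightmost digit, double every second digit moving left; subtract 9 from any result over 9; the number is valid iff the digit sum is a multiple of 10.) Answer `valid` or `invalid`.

From the right, keep odd positions and double even positions (subtract 9 from any doubled value over 9):
  doubled (positions 2,4,...): 8 9 9 2 8 8 5 3 0 7 → sum 59
  kept (positions 1,3,...): 6 3 4 3 4 5 2 9 6 9 → sum 51
Total = 110.
110 mod 10 = 0, so the number is valid.

valid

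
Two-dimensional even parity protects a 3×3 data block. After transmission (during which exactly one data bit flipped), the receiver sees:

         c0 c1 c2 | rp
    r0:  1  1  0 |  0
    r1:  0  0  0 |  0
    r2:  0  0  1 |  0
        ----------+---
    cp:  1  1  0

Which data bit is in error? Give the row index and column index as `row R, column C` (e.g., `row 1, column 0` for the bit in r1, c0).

row 2, column 2

Recompute each row's even parity and compare to rp:
  r0: data parity 0, sent rp 0 → ok
  r1: data parity 0, sent rp 0 → ok
  r2: data parity 1, sent rp 0 → mismatch
Recompute each column's even parity and compare to cp:
  c0: data parity 1, sent cp 1 → ok
  c1: data parity 1, sent cp 1 → ok
  c2: data parity 1, sent cp 0 → mismatch
Exactly one row (r2) and one column (c2) fail → the flipped bit is at their intersection.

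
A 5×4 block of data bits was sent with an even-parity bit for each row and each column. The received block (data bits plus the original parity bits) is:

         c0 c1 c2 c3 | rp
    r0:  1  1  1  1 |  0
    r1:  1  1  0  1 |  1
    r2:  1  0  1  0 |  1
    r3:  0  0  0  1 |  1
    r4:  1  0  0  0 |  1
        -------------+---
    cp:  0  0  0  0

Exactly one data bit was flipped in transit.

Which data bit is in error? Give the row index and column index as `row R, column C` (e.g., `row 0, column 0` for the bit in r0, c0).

Recompute each row's even parity and compare to rp:
  r0: data parity 0, sent rp 0 → ok
  r1: data parity 1, sent rp 1 → ok
  r2: data parity 0, sent rp 1 → mismatch
  r3: data parity 1, sent rp 1 → ok
  r4: data parity 1, sent rp 1 → ok
Recompute each column's even parity and compare to cp:
  c0: data parity 0, sent cp 0 → ok
  c1: data parity 0, sent cp 0 → ok
  c2: data parity 0, sent cp 0 → ok
  c3: data parity 1, sent cp 0 → mismatch
Exactly one row (r2) and one column (c3) fail → the flipped bit is at their intersection.

row 2, column 3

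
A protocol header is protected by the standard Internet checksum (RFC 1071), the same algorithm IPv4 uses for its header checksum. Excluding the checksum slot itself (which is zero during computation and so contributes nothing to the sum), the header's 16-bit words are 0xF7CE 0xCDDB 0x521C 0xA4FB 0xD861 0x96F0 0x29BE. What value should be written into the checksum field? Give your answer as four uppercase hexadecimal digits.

AA2C

One's-complement addition (fold any carry out of bit 15 back into bit 0):
  0xF7CE + 0xCDDB = 0x1C5A9 → wrap carry → 0xC5AA
  0xC5AA + 0x521C = 0x117C6 → wrap carry → 0x17C7
  0x17C7 + 0xA4FB = 0x0BCC2
  0xBCC2 + 0xD861 = 0x19523 → wrap carry → 0x9524
  0x9524 + 0x96F0 = 0x12C14 → wrap carry → 0x2C15
  0x2C15 + 0x29BE = 0x055D3
One's-complement sum = 0x55D3.
Checksum = ~0x55D3 & 0xFFFF = 0xAA2C.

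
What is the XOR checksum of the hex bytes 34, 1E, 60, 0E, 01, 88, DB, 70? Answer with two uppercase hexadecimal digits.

XOR the bytes together:
  start with 0x34
  0x34 ⊕ 0x1E = 0x2A
  0x2A ⊕ 0x60 = 0x4A
  0x4A ⊕ 0x0E = 0x44
  0x44 ⊕ 0x01 = 0x45
  0x45 ⊕ 0x88 = 0xCD
  0xCD ⊕ 0xDB = 0x16
  0x16 ⊕ 0x70 = 0x66

66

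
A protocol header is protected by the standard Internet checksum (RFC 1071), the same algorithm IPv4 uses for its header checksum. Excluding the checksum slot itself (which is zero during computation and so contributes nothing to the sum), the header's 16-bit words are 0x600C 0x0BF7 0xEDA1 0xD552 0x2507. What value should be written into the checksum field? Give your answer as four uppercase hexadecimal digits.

One's-complement addition (fold any carry out of bit 15 back into bit 0):
  0x600C + 0x0BF7 = 0x06C03
  0x6C03 + 0xEDA1 = 0x159A4 → wrap carry → 0x59A5
  0x59A5 + 0xD552 = 0x12EF7 → wrap carry → 0x2EF8
  0x2EF8 + 0x2507 = 0x053FF
One's-complement sum = 0x53FF.
Checksum = ~0x53FF & 0xFFFF = 0xAC00.

AC00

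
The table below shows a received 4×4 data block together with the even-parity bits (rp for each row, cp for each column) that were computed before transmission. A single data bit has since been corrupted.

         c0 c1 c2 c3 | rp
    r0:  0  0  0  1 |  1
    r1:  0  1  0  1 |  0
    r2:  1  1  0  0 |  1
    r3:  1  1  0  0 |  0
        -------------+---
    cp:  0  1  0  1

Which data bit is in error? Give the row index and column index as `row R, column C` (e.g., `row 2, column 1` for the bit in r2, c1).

Recompute each row's even parity and compare to rp:
  r0: data parity 1, sent rp 1 → ok
  r1: data parity 0, sent rp 0 → ok
  r2: data parity 0, sent rp 1 → mismatch
  r3: data parity 0, sent rp 0 → ok
Recompute each column's even parity and compare to cp:
  c0: data parity 0, sent cp 0 → ok
  c1: data parity 1, sent cp 1 → ok
  c2: data parity 0, sent cp 0 → ok
  c3: data parity 0, sent cp 1 → mismatch
Exactly one row (r2) and one column (c3) fail → the flipped bit is at their intersection.

row 2, column 3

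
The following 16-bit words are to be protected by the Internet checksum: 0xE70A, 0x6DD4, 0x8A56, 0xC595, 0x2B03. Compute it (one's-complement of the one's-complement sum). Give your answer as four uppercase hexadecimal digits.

One's-complement addition (fold any carry out of bit 15 back into bit 0):
  0xE70A + 0x6DD4 = 0x154DE → wrap carry → 0x54DF
  0x54DF + 0x8A56 = 0x0DF35
  0xDF35 + 0xC595 = 0x1A4CA → wrap carry → 0xA4CB
  0xA4CB + 0x2B03 = 0x0CFCE
One's-complement sum = 0xCFCE.
Checksum = ~0xCFCE & 0xFFFF = 0x3031.

3031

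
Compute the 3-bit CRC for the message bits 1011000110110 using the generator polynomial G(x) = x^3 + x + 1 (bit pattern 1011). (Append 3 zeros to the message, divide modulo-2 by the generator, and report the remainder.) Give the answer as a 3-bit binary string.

010

Append 3 zeros: 1011000110110000. Divide by 1011 (XOR where the leading bit is 1):
  pos 0: 1011 XOR 1011 = 0000
  pos 7: 1101 XOR 1011 = 0110
  pos 8: 1101 XOR 1011 = 0110
  pos 9: 1100 XOR 1011 = 0111
  pos 10: 1110 XOR 1011 = 0101
  pos 11: 1010 XOR 1011 = 0001
Remainder (last 3 bits) = 010. This is the CRC / FCS.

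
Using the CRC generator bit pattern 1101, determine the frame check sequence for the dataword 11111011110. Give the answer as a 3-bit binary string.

000

Append 3 zeros: 11111011110000. Divide by 1101 (XOR where the leading bit is 1):
  pos 0: 1111 XOR 1101 = 0010
  pos 2: 1010 XOR 1101 = 0111
  pos 3: 1111 XOR 1101 = 0010
  pos 5: 1011 XOR 1101 = 0110
  pos 6: 1101 XOR 1101 = 0000
Remainder (last 3 bits) = 000. This is the CRC / FCS.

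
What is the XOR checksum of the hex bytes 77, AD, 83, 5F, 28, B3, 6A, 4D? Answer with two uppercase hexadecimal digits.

XOR the bytes together:
  start with 0x77
  0x77 ⊕ 0xAD = 0xDA
  0xDA ⊕ 0x83 = 0x59
  0x59 ⊕ 0x5F = 0x06
  0x06 ⊕ 0x28 = 0x2E
  0x2E ⊕ 0xB3 = 0x9D
  0x9D ⊕ 0x6A = 0xF7
  0xF7 ⊕ 0x4D = 0xBA

BA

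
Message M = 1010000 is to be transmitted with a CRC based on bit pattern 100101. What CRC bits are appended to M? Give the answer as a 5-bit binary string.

Append 5 zeros: 101000000000. Divide by 100101 (XOR where the leading bit is 1):
  pos 0: 101000 XOR 100101 = 001101
  pos 2: 110100 XOR 100101 = 010001
  pos 3: 100010 XOR 100101 = 000111
  pos 6: 111000 XOR 100101 = 011101
Remainder (last 5 bits) = 11101. This is the CRC / FCS.

11101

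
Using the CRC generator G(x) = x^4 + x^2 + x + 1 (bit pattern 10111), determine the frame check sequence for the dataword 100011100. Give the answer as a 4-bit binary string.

Append 4 zeros: 1000111000000. Divide by 10111 (XOR where the leading bit is 1):
  pos 0: 10001 XOR 10111 = 00110
  pos 2: 11011 XOR 10111 = 01100
  pos 3: 11000 XOR 10111 = 01111
  pos 4: 11110 XOR 10111 = 01001
  pos 5: 10010 XOR 10111 = 00101
  pos 7: 10100 XOR 10111 = 00011
Remainder (last 4 bits) = 0110. This is the CRC / FCS.

0110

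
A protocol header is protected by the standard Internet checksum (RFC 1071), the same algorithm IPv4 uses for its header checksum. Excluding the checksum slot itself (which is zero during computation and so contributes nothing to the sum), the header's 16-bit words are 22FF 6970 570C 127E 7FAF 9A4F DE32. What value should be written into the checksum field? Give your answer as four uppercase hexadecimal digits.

One's-complement addition (fold any carry out of bit 15 back into bit 0):
  0x22FF + 0x6970 = 0x08C6F
  0x8C6F + 0x570C = 0x0E37B
  0xE37B + 0x127E = 0x0F5F9
  0xF5F9 + 0x7FAF = 0x175A8 → wrap carry → 0x75A9
  0x75A9 + 0x9A4F = 0x10FF8 → wrap carry → 0x0FF9
  0x0FF9 + 0xDE32 = 0x0EE2B
One's-complement sum = 0xEE2B.
Checksum = ~0xEE2B & 0xFFFF = 0x11D4.

11D4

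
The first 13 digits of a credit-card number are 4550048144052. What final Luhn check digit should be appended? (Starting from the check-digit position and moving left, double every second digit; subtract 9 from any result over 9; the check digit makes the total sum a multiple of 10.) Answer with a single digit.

3

Partial digits right→left: 2 5 0 4 4 1 8 4 0 0 5 5 4
Double every second digit counting from the check-digit position (so the 1st, 3rd, 5th, ... of the partial from the right).
  doubled (with −9 where >9): 4 0 8 7 0 1 8 → sum 28
  kept as-is: 5 4 1 4 0 5 → sum 19
Total = 28 + 19 = 47.
Check digit = (10 − (47 mod 10)) mod 10 = 3.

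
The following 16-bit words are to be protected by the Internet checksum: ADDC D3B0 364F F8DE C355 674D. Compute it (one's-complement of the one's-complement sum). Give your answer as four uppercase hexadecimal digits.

One's-complement addition (fold any carry out of bit 15 back into bit 0):
  0xADDC + 0xD3B0 = 0x1818C → wrap carry → 0x818D
  0x818D + 0x364F = 0x0B7DC
  0xB7DC + 0xF8DE = 0x1B0BA → wrap carry → 0xB0BB
  0xB0BB + 0xC355 = 0x17410 → wrap carry → 0x7411
  0x7411 + 0x674D = 0x0DB5E
One's-complement sum = 0xDB5E.
Checksum = ~0xDB5E & 0xFFFF = 0x24A1.

24A1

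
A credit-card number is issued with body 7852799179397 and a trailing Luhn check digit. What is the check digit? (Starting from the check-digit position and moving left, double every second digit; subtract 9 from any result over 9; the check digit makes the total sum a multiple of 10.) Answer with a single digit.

Partial digits right→left: 7 9 3 9 7 1 9 9 7 2 5 8 7
Double every second digit counting from the check-digit position (so the 1st, 3rd, 5th, ... of the partial from the right).
  doubled (with −9 where >9): 5 6 5 9 5 1 5 → sum 36
  kept as-is: 9 9 1 9 2 8 → sum 38
Total = 36 + 38 = 74.
Check digit = (10 − (74 mod 10)) mod 10 = 6.

6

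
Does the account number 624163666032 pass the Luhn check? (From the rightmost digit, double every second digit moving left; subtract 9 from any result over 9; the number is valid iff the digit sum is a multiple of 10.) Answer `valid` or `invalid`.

From the right, keep odd positions and double even positions (subtract 9 from any doubled value over 9):
  doubled (positions 2,4,...): 6 3 3 3 8 3 → sum 26
  kept (positions 1,3,...): 2 0 6 3 1 2 → sum 14
Total = 40.
40 mod 10 = 0, so the number is valid.

valid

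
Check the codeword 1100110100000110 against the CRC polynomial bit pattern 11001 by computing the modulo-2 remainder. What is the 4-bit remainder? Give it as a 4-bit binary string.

0010

Modulo-2 division of 1100110100000110 by 11001:
  pos 0: 11001 XOR 11001 = 00000
  pos 5: 10100 XOR 11001 = 01101
  pos 6: 11010 XOR 11001 = 00011
  pos 9: 11001 XOR 11001 = 00000
Remainder = 0010 (nonzero — an error is detected).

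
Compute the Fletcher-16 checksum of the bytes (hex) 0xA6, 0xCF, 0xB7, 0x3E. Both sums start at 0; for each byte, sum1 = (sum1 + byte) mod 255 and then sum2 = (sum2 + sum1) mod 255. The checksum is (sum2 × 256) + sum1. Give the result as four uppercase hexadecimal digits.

B76C

Running sums (mod 255):
  after byte 0 (0xA6): sum1=166, sum2=166
  after byte 1 (0xCF): sum1=118, sum2=29
  after byte 2 (0xB7): sum1=46, sum2=75
  after byte 3 (0x3E): sum1=108, sum2=183
Checksum = sum2·256 + sum1 = 183·256 + 108 = 46956 = 0xB76C.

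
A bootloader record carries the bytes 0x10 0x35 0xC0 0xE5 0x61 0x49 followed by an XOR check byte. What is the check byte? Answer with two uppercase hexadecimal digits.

XOR the bytes together:
  start with 0x10
  0x10 ⊕ 0x35 = 0x25
  0x25 ⊕ 0xC0 = 0xE5
  0xE5 ⊕ 0xE5 = 0x00
  0x00 ⊕ 0x61 = 0x61
  0x61 ⊕ 0x49 = 0x28

28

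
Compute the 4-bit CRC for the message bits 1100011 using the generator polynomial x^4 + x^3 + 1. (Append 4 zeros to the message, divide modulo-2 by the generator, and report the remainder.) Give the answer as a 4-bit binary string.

1101

Append 4 zeros: 11000110000. Divide by 11001 (XOR where the leading bit is 1):
  pos 0: 11000 XOR 11001 = 00001
  pos 4: 11100 XOR 11001 = 00101
  pos 6: 10100 XOR 11001 = 01101
Remainder (last 4 bits) = 1101. This is the CRC / FCS.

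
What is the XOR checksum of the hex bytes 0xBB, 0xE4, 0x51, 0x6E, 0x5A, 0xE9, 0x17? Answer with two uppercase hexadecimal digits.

XOR the bytes together:
  start with 0xBB
  0xBB ⊕ 0xE4 = 0x5F
  0x5F ⊕ 0x51 = 0x0E
  0x0E ⊕ 0x6E = 0x60
  0x60 ⊕ 0x5A = 0x3A
  0x3A ⊕ 0xE9 = 0xD3
  0xD3 ⊕ 0x17 = 0xC4

C4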